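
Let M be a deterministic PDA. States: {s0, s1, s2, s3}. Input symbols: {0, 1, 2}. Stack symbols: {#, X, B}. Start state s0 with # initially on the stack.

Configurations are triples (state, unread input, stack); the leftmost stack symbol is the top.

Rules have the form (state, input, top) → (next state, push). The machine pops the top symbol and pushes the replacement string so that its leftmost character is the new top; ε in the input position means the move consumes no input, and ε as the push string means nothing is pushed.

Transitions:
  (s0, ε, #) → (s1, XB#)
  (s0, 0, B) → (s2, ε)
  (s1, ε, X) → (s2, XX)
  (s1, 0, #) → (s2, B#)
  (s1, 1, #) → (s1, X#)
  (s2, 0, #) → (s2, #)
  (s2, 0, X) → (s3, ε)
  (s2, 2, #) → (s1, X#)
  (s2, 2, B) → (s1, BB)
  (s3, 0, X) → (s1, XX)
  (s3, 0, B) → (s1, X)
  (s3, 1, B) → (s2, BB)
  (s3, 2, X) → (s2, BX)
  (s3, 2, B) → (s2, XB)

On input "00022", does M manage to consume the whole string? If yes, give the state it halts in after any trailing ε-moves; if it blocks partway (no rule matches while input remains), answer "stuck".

(s0, 00022, #)
  ε-move, top #: go to s1, push XB# → (s1, 00022, XB#)
  ε-move, top X: go to s2, push XX → (s2, 00022, XXB#)
  read 0, top X: go to s3, push ε → (s3, 0022, XB#)
  read 0, top X: go to s1, push XX → (s1, 022, XXB#)
  ε-move, top X: go to s2, push XX → (s2, 022, XXXB#)
  read 0, top X: go to s3, push ε → (s3, 22, XXB#)
  read 2, top X: go to s2, push BX → (s2, 2, BXXB#)
  read 2, top B: go to s1, push BB → (s1, ε, BBXXB#)
All input consumed; M is in state s1.

s1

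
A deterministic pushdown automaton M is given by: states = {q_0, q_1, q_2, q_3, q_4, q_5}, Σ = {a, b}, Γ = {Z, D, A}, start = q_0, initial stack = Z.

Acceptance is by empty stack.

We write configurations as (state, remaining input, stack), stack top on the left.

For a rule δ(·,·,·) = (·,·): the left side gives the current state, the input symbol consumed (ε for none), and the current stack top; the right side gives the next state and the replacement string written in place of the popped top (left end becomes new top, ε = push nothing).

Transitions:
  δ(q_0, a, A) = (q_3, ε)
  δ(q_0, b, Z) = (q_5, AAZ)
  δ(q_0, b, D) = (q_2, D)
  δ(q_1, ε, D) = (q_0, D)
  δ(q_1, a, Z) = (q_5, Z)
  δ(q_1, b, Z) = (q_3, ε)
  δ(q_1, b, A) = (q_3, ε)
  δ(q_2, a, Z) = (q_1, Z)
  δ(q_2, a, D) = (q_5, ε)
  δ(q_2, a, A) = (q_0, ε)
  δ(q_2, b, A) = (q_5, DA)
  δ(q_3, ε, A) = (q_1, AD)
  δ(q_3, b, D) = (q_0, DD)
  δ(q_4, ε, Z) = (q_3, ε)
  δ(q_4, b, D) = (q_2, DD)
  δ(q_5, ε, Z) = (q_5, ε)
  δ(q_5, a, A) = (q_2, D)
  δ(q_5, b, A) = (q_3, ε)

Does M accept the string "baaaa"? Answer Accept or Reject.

Accept

(q_0, baaaa, Z)
  read b, top Z: go to q_5, push AAZ → (q_5, aaaa, AAZ)
  read a, top A: go to q_2, push D → (q_2, aaa, DAZ)
  read a, top D: go to q_5, push ε → (q_5, aa, AZ)
  read a, top A: go to q_2, push D → (q_2, a, DZ)
  read a, top D: go to q_5, push ε → (q_5, ε, Z)
  ε-move, top Z: go to q_5, push ε → (q_5, ε, ε)
All input consumed and the stack is empty.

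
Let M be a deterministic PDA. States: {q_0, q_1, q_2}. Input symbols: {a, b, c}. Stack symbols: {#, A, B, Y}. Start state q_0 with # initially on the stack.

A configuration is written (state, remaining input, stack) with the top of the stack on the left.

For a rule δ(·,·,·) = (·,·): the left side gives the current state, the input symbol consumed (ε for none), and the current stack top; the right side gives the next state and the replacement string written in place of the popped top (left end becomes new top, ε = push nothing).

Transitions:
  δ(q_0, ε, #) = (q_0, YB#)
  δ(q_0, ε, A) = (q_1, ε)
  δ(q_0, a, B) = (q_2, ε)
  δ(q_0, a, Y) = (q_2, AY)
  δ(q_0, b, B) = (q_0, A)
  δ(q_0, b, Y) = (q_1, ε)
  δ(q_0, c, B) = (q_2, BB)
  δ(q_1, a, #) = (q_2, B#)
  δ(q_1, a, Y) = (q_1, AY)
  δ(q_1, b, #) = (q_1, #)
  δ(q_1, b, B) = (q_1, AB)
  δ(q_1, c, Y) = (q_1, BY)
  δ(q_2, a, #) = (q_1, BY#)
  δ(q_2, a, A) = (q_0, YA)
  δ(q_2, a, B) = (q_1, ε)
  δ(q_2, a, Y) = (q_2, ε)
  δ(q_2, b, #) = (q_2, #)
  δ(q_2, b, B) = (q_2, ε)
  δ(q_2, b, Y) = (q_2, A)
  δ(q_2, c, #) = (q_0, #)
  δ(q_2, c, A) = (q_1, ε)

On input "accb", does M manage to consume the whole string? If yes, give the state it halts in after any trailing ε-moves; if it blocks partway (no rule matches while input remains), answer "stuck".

(q_0, accb, #)
  ε-move, top #: go to q_0, push YB# → (q_0, accb, YB#)
  read a, top Y: go to q_2, push AY → (q_2, ccb, AYB#)
  read c, top A: go to q_1, push ε → (q_1, cb, YB#)
  read c, top Y: go to q_1, push BY → (q_1, b, BYB#)
  read b, top B: go to q_1, push AB → (q_1, ε, ABYB#)
All input consumed; M is in state q_1.

q_1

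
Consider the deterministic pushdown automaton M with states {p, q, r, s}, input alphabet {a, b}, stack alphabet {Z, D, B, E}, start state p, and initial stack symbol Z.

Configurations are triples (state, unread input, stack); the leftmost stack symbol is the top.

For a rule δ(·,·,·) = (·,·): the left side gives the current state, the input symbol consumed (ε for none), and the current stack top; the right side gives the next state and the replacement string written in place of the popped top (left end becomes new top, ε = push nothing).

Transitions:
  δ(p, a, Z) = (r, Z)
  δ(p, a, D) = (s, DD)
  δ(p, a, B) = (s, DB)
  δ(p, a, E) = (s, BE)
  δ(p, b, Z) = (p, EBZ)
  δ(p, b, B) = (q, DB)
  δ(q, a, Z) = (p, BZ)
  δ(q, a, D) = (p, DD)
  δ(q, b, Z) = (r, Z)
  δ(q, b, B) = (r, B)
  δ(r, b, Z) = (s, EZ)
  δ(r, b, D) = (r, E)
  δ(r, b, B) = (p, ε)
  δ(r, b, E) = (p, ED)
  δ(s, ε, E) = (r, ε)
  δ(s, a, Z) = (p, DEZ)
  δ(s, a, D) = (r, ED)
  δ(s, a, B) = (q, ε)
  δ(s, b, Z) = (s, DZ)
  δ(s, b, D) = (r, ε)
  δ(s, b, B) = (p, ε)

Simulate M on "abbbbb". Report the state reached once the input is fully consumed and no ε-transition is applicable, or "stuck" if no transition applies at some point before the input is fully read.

(p, abbbbb, Z)
  read a, top Z: go to r, push Z → (r, bbbbb, Z)
  read b, top Z: go to s, push EZ → (s, bbbb, EZ)
  ε-move, top E: go to r, push ε → (r, bbbb, Z)
  read b, top Z: go to s, push EZ → (s, bbb, EZ)
  ε-move, top E: go to r, push ε → (r, bbb, Z)
  read b, top Z: go to s, push EZ → (s, bb, EZ)
  ε-move, top E: go to r, push ε → (r, bb, Z)
  read b, top Z: go to s, push EZ → (s, b, EZ)
  ε-move, top E: go to r, push ε → (r, b, Z)
  read b, top Z: go to s, push EZ → (s, ε, EZ)
  ε-move, top E: go to r, push ε → (r, ε, Z)
All input consumed; M is in state r.

r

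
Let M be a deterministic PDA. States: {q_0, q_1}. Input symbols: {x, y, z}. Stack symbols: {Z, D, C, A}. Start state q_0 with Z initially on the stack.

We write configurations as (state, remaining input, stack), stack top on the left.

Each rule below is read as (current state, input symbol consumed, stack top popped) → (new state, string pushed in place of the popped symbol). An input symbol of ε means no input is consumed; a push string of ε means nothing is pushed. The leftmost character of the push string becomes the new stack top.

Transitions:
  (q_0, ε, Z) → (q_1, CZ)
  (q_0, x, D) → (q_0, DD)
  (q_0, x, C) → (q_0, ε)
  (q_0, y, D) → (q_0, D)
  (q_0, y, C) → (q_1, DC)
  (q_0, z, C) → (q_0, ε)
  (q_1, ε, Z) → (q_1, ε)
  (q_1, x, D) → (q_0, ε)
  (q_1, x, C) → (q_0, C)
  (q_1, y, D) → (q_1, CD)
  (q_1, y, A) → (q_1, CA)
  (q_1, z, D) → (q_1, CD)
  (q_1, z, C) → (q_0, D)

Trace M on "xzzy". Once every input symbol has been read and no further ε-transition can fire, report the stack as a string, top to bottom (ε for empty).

(q_0, xzzy, Z)
  ε-move, top Z: go to q_1, push CZ → (q_1, xzzy, CZ)
  read x, top C: go to q_0, push C → (q_0, zzy, CZ)
  read z, top C: go to q_0, push ε → (q_0, zy, Z)
  ε-move, top Z: go to q_1, push CZ → (q_1, zy, CZ)
  read z, top C: go to q_0, push D → (q_0, y, DZ)
  read y, top D: go to q_0, push D → (q_0, ε, DZ)
All input consumed in state q_0 with stack DZ.

DZ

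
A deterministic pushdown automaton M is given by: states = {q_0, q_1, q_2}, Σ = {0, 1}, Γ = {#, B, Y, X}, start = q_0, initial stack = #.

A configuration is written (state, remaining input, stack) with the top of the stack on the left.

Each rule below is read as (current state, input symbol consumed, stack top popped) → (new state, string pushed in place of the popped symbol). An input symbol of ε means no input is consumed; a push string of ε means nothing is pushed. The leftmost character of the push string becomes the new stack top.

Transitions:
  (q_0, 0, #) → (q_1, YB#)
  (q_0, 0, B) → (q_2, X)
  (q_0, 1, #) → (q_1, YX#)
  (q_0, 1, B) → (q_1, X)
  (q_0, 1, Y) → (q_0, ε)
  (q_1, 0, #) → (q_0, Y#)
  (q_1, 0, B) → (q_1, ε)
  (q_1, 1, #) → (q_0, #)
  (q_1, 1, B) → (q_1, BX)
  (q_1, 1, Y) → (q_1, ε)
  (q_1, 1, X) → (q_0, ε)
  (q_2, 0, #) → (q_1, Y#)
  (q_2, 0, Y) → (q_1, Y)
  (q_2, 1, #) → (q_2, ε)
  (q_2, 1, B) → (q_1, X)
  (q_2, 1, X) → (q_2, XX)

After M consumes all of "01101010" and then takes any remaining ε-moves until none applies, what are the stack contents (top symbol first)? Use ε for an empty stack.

(q_0, 01101010, #)
  read 0, top #: go to q_1, push YB# → (q_1, 1101010, YB#)
  read 1, top Y: go to q_1, push ε → (q_1, 101010, B#)
  read 1, top B: go to q_1, push BX → (q_1, 01010, BX#)
  read 0, top B: go to q_1, push ε → (q_1, 1010, X#)
  read 1, top X: go to q_0, push ε → (q_0, 010, #)
  read 0, top #: go to q_1, push YB# → (q_1, 10, YB#)
  read 1, top Y: go to q_1, push ε → (q_1, 0, B#)
  read 0, top B: go to q_1, push ε → (q_1, ε, #)
All input consumed in state q_1 with stack #.

#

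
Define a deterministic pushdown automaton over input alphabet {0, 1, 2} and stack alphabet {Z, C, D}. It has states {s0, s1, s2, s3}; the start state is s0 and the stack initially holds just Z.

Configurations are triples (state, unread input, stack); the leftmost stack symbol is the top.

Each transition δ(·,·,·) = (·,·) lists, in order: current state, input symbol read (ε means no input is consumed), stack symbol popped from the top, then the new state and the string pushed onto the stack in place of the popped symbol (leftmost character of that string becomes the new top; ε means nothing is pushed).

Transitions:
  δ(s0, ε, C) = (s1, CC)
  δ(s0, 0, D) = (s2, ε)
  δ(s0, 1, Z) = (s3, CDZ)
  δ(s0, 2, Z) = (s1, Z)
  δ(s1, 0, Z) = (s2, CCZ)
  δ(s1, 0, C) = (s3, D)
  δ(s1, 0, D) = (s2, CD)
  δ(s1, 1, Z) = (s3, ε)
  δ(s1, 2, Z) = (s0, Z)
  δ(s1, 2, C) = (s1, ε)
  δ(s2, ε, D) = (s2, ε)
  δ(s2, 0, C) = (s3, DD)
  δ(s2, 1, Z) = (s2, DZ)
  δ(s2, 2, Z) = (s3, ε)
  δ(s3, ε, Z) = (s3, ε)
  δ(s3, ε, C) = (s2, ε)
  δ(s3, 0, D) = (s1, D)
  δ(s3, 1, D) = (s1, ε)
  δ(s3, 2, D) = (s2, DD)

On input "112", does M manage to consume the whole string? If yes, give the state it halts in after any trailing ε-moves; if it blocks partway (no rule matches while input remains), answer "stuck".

s3

(s0, 112, Z)
  read 1, top Z: go to s3, push CDZ → (s3, 12, CDZ)
  ε-move, top C: go to s2, push ε → (s2, 12, DZ)
  ε-move, top D: go to s2, push ε → (s2, 12, Z)
  read 1, top Z: go to s2, push DZ → (s2, 2, DZ)
  ε-move, top D: go to s2, push ε → (s2, 2, Z)
  read 2, top Z: go to s3, push ε → (s3, ε, ε)
All input consumed; M is in state s3.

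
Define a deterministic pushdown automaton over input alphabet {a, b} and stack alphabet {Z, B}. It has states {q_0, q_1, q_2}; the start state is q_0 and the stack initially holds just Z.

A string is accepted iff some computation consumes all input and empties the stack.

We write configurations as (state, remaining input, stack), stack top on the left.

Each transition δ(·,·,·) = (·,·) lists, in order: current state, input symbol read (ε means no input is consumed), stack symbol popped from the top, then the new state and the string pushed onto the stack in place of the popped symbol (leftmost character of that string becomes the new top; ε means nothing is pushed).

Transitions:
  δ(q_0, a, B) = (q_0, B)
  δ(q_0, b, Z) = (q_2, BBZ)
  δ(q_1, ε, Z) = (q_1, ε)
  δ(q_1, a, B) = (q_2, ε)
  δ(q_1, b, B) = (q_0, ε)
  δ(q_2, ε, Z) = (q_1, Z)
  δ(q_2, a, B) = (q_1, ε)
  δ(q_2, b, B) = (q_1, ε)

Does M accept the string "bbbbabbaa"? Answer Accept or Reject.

(q_0, bbbbabbaa, Z) ⊢ (q_2, bbbabbaa, BBZ) ⊢ (q_1, bbabbaa, BZ) ⊢ (q_0, babbaa, Z) ⊢ (q_2, abbaa, BBZ) ⊢ (q_1, bbaa, BZ) ⊢ (q_0, baa, Z) ⊢ (q_2, aa, BBZ) ⊢ (q_1, a, BZ) ⊢ (q_2, ε, Z) ⊢ (q_1, ε, Z) ⊢ (q_1, ε, ε)
All input consumed and the stack is empty.

Accept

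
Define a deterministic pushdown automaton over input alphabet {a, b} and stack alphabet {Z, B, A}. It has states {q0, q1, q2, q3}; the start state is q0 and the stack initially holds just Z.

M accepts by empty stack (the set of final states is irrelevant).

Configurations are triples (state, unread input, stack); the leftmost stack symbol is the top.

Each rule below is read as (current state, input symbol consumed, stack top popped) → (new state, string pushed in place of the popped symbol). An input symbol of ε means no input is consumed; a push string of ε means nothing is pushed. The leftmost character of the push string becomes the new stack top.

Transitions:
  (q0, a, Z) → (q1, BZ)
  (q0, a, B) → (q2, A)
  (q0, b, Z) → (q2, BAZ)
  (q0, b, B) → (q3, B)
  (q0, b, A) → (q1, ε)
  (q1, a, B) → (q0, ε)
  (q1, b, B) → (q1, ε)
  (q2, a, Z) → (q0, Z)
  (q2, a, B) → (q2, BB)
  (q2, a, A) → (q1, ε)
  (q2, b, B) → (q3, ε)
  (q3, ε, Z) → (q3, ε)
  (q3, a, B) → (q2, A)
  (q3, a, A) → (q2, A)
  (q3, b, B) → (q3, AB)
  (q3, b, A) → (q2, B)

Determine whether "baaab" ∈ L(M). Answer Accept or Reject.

Reject

(q0, baaab, Z) ⊢ (q2, aaab, BAZ) ⊢ (q2, aab, BBAZ) ⊢ (q2, ab, BBBAZ) ⊢ (q2, b, BBBBAZ) ⊢ (q3, ε, BBBAZ)
All input consumed; stack is BBBAZ, not empty, and no further ε-move applies.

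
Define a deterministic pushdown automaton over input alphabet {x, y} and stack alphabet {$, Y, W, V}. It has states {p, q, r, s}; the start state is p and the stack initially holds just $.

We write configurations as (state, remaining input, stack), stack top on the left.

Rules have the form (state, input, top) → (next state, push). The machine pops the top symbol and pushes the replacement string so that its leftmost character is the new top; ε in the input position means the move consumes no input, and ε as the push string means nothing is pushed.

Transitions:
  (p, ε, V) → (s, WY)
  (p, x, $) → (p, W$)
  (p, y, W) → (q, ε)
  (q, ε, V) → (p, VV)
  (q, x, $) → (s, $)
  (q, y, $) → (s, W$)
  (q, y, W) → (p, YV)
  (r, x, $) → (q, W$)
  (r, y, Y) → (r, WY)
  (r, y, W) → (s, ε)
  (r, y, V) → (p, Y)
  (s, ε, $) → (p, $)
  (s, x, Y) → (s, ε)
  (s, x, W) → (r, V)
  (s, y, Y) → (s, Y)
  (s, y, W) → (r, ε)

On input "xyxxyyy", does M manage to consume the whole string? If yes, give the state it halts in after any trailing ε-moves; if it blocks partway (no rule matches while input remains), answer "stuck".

(p, xyxxyyy, $) ⊢ (p, yxxyyy, W$) ⊢ (q, xxyyy, $) ⊢ (s, xyyy, $) ⊢ (p, xyyy, $) ⊢ (p, yyy, W$) ⊢ (q, yy, $) ⊢ (s, y, W$) ⊢ (r, ε, $)
All input consumed; M is in state r.

r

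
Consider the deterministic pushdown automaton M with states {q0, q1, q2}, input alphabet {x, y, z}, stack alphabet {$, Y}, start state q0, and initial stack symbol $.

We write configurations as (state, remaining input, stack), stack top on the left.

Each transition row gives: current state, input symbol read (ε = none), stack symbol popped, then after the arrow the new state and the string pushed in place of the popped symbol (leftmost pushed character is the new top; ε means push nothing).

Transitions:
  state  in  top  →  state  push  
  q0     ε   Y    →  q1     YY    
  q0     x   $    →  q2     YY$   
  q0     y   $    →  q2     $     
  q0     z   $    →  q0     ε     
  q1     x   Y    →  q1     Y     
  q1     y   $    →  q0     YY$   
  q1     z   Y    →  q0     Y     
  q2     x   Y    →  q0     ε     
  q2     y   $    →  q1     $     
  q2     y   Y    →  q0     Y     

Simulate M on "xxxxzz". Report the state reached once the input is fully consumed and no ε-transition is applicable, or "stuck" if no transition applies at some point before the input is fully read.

(q0, xxxxzz, $)
  read x, top $: go to q2, push YY$ → (q2, xxxzz, YY$)
  read x, top Y: go to q0, push ε → (q0, xxzz, Y$)
  ε-move, top Y: go to q1, push YY → (q1, xxzz, YY$)
  read x, top Y: go to q1, push Y → (q1, xzz, YY$)
  read x, top Y: go to q1, push Y → (q1, zz, YY$)
  read z, top Y: go to q0, push Y → (q0, z, YY$)
  ε-move, top Y: go to q1, push YY → (q1, z, YYY$)
  read z, top Y: go to q0, push Y → (q0, ε, YYY$)
  ε-move, top Y: go to q1, push YY → (q1, ε, YYYY$)
All input consumed; M is in state q1.

q1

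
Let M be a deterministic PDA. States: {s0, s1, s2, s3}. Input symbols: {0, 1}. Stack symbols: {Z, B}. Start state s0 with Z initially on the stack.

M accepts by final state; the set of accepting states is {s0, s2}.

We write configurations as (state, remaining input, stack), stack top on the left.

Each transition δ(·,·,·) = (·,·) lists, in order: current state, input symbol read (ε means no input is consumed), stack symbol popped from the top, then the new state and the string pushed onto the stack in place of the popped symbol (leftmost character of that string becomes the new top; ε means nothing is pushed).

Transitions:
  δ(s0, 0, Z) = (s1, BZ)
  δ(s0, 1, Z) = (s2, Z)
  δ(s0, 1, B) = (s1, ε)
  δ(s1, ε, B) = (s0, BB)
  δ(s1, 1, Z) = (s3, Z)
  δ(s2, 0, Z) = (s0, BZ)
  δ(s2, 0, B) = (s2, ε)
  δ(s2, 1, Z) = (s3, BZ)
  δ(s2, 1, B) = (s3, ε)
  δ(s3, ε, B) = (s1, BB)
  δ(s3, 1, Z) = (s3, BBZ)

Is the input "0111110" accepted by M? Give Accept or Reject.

Reject

(s0, 0111110, Z) ⊢ (s1, 111110, BZ) ⊢ (s0, 111110, BBZ) ⊢ (s1, 11110, BZ) ⊢ (s0, 11110, BBZ) ⊢ (s1, 1110, BZ) ⊢ (s0, 1110, BBZ) ⊢ (s1, 110, BZ) ⊢ (s0, 110, BBZ) ⊢ (s1, 10, BZ) ⊢ (s0, 10, BBZ) ⊢ (s1, 0, BZ) ⊢ (s0, 0, BBZ)
No transition applies at (s0, 0, BBZ); input not fully consumed.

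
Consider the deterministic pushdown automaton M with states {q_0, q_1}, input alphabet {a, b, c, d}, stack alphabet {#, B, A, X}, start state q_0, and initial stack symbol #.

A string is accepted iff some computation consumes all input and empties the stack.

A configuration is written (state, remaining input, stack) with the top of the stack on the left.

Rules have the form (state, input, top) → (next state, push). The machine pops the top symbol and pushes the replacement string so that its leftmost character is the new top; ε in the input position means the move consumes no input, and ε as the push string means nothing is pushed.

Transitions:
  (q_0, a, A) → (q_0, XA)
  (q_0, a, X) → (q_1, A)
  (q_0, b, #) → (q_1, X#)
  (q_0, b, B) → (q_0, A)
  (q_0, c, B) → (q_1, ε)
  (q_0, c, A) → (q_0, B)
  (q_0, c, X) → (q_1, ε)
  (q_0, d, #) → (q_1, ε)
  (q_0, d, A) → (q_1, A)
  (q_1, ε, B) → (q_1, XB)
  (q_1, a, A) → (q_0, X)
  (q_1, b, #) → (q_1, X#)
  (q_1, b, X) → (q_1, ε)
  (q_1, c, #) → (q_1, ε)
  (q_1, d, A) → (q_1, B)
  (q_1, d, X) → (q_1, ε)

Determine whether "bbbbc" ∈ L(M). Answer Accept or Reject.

Accept

(q_0, bbbbc, #) ⊢ (q_1, bbbc, X#) ⊢ (q_1, bbc, #) ⊢ (q_1, bc, X#) ⊢ (q_1, c, #) ⊢ (q_1, ε, ε)
All input consumed and the stack is empty.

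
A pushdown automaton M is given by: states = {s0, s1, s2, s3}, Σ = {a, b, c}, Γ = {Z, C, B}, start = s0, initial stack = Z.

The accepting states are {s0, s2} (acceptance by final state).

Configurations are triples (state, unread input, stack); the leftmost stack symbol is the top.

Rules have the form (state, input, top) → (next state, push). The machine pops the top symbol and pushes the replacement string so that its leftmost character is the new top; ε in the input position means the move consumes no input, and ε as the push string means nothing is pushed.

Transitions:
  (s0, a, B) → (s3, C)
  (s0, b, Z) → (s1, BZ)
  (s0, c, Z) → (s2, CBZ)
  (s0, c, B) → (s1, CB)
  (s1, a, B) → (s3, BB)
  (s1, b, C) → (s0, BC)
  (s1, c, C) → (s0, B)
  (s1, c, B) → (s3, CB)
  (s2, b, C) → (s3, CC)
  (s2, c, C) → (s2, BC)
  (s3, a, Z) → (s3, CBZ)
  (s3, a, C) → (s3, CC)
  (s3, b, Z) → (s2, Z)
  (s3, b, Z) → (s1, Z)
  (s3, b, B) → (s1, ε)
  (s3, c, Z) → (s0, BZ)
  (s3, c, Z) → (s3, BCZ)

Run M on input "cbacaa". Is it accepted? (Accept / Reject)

Reject

No computation consumes all input and reaches a final state.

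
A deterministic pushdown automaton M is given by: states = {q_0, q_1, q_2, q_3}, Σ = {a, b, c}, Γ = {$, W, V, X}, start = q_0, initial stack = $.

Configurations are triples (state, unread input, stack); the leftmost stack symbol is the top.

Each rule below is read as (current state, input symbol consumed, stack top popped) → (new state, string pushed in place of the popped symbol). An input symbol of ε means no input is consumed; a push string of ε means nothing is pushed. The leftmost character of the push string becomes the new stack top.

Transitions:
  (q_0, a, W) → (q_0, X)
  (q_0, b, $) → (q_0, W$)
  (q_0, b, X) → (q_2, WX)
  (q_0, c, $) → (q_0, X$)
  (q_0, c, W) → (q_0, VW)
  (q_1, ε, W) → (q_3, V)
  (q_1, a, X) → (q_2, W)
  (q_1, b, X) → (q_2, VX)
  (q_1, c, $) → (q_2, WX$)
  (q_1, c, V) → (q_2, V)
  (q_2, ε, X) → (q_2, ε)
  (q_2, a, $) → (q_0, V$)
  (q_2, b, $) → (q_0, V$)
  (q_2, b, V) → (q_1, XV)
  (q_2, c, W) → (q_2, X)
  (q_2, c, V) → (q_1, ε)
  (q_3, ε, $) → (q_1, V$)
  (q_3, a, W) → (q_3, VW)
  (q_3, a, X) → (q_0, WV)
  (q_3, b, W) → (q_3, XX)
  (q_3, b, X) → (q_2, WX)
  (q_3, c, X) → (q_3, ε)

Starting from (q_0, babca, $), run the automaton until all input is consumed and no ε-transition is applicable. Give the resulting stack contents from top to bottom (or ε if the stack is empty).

(q_0, babca, $)
  read b, top $: go to q_0, push W$ → (q_0, abca, W$)
  read a, top W: go to q_0, push X → (q_0, bca, X$)
  read b, top X: go to q_2, push WX → (q_2, ca, WX$)
  read c, top W: go to q_2, push X → (q_2, a, XX$)
  ε-move, top X: go to q_2, push ε → (q_2, a, X$)
  ε-move, top X: go to q_2, push ε → (q_2, a, $)
  read a, top $: go to q_0, push V$ → (q_0, ε, V$)
All input consumed in state q_0 with stack V$.

V$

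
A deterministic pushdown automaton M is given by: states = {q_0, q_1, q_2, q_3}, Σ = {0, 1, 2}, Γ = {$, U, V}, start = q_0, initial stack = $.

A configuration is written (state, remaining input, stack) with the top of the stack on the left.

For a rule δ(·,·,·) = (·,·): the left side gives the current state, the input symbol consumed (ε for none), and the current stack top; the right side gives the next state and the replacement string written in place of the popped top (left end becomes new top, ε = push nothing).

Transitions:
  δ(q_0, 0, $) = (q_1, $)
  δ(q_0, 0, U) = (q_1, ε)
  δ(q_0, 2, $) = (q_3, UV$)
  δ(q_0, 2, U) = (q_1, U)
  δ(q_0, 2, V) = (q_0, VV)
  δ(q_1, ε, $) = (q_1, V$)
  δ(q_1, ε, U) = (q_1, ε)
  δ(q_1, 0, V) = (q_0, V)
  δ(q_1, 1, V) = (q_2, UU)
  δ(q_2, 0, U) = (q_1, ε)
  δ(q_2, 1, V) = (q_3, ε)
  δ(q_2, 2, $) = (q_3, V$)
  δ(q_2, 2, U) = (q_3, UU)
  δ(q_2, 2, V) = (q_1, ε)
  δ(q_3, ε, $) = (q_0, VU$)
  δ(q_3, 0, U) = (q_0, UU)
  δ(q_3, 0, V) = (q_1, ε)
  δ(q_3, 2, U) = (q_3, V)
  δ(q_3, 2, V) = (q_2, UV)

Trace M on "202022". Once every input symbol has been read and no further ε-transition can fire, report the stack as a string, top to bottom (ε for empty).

(q_0, 202022, $)
  read 2, top $: go to q_3, push UV$ → (q_3, 02022, UV$)
  read 0, top U: go to q_0, push UU → (q_0, 2022, UUV$)
  read 2, top U: go to q_1, push U → (q_1, 022, UUV$)
  ε-move, top U: go to q_1, push ε → (q_1, 022, UV$)
  ε-move, top U: go to q_1, push ε → (q_1, 022, V$)
  read 0, top V: go to q_0, push V → (q_0, 22, V$)
  read 2, top V: go to q_0, push VV → (q_0, 2, VV$)
  read 2, top V: go to q_0, push VV → (q_0, ε, VVV$)
All input consumed in state q_0 with stack VVV$.

VVV$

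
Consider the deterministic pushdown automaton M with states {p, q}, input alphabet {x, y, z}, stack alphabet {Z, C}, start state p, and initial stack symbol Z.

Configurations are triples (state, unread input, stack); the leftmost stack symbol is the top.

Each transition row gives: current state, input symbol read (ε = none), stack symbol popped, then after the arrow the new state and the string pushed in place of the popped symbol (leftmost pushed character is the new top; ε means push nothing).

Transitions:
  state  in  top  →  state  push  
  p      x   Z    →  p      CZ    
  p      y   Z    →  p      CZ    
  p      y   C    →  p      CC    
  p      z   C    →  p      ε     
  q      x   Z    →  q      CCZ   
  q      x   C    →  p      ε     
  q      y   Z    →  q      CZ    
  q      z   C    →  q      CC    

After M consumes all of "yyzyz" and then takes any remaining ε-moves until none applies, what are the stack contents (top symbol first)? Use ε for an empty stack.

(p, yyzyz, Z)
  read y, top Z: go to p, push CZ → (p, yzyz, CZ)
  read y, top C: go to p, push CC → (p, zyz, CCZ)
  read z, top C: go to p, push ε → (p, yz, CZ)
  read y, top C: go to p, push CC → (p, z, CCZ)
  read z, top C: go to p, push ε → (p, ε, CZ)
All input consumed in state p with stack CZ.

CZ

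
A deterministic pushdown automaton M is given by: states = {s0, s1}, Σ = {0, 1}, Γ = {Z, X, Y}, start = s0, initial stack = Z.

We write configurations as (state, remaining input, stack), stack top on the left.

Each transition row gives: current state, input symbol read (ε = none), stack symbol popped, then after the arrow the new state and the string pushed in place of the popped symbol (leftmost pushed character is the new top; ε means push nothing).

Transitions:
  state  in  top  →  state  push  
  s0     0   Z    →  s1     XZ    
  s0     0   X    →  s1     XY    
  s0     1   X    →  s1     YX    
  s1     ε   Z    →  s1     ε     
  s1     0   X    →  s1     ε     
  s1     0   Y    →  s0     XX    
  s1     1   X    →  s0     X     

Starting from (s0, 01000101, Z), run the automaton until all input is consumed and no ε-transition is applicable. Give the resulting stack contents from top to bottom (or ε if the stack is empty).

(s0, 01000101, Z)
  read 0, top Z: go to s1, push XZ → (s1, 1000101, XZ)
  read 1, top X: go to s0, push X → (s0, 000101, XZ)
  read 0, top X: go to s1, push XY → (s1, 00101, XYZ)
  read 0, top X: go to s1, push ε → (s1, 0101, YZ)
  read 0, top Y: go to s0, push XX → (s0, 101, XXZ)
  read 1, top X: go to s1, push YX → (s1, 01, YXXZ)
  read 0, top Y: go to s0, push XX → (s0, 1, XXXXZ)
  read 1, top X: go to s1, push YX → (s1, ε, YXXXXZ)
All input consumed in state s1 with stack YXXXXZ.

YXXXXZ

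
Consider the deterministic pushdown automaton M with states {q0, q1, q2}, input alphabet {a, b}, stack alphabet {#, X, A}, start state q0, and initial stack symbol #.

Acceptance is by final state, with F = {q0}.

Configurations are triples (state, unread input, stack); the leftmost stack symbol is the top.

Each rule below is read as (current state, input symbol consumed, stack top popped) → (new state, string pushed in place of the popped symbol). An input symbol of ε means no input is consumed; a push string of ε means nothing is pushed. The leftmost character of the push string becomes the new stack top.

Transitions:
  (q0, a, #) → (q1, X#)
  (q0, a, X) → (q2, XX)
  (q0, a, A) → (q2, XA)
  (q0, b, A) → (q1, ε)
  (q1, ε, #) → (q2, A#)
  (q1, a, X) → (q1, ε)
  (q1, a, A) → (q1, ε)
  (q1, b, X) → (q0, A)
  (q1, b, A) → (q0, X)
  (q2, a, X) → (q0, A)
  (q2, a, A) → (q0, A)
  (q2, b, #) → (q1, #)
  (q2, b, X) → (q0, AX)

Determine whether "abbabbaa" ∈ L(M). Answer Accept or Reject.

(q0, abbabbaa, #)
  read a, top #: go to q1, push X# → (q1, bbabbaa, X#)
  read b, top X: go to q0, push A → (q0, babbaa, A#)
  read b, top A: go to q1, push ε → (q1, abbaa, #)
  ε-move, top #: go to q2, push A# → (q2, abbaa, A#)
  read a, top A: go to q0, push A → (q0, bbaa, A#)
  read b, top A: go to q1, push ε → (q1, baa, #)
  ε-move, top #: go to q2, push A# → (q2, baa, A#)
No transition applies at (q2, baa, A#); input not fully consumed.

Reject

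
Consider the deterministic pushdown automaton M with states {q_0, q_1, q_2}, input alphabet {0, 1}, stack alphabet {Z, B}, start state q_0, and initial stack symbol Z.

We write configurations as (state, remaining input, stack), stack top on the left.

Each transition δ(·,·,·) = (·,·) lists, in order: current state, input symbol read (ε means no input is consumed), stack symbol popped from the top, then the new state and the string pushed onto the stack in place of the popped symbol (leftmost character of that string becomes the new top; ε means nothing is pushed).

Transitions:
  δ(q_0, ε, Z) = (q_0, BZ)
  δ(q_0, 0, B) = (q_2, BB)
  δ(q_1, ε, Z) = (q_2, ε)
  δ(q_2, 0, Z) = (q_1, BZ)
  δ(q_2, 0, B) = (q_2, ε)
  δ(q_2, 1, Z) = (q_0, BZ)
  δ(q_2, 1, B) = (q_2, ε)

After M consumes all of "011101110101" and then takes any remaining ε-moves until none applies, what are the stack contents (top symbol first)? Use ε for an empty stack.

BZ

(q_0, 011101110101, Z)
  ε-move, top Z: go to q_0, push BZ → (q_0, 011101110101, BZ)
  read 0, top B: go to q_2, push BB → (q_2, 11101110101, BBZ)
  read 1, top B: go to q_2, push ε → (q_2, 1101110101, BZ)
  read 1, top B: go to q_2, push ε → (q_2, 101110101, Z)
  read 1, top Z: go to q_0, push BZ → (q_0, 01110101, BZ)
  read 0, top B: go to q_2, push BB → (q_2, 1110101, BBZ)
  read 1, top B: go to q_2, push ε → (q_2, 110101, BZ)
  read 1, top B: go to q_2, push ε → (q_2, 10101, Z)
  read 1, top Z: go to q_0, push BZ → (q_0, 0101, BZ)
  read 0, top B: go to q_2, push BB → (q_2, 101, BBZ)
  read 1, top B: go to q_2, push ε → (q_2, 01, BZ)
  read 0, top B: go to q_2, push ε → (q_2, 1, Z)
  read 1, top Z: go to q_0, push BZ → (q_0, ε, BZ)
All input consumed in state q_0 with stack BZ.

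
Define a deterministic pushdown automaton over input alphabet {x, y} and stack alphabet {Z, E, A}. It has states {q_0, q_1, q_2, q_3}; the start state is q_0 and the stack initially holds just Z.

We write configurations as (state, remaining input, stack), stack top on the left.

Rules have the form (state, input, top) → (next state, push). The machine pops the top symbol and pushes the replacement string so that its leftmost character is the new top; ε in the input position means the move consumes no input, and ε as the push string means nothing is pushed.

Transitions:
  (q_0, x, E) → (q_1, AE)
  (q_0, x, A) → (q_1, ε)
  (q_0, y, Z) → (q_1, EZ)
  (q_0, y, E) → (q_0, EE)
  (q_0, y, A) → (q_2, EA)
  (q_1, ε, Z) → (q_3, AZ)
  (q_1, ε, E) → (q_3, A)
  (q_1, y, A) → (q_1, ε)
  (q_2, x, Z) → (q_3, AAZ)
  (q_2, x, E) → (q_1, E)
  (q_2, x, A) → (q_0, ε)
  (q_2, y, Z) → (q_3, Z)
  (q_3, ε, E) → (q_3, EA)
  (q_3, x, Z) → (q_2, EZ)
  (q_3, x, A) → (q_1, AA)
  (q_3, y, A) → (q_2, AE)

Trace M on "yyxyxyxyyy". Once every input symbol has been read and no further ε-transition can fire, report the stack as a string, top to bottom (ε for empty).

AEZ

(q_0, yyxyxyxyyy, Z) ⊢ (q_1, yxyxyxyyy, EZ) ⊢ (q_3, yxyxyxyyy, AZ) ⊢ (q_2, xyxyxyyy, AEZ) ⊢ (q_0, yxyxyyy, EZ) ⊢ (q_0, xyxyyy, EEZ) ⊢ (q_1, yxyyy, AEEZ) ⊢ (q_1, xyyy, EEZ) ⊢ (q_3, xyyy, AEZ) ⊢ (q_1, yyy, AAEZ) ⊢ (q_1, yy, AEZ) ⊢ (q_1, y, EZ) ⊢ (q_3, y, AZ) ⊢ (q_2, ε, AEZ)
All input consumed in state q_2 with stack AEZ.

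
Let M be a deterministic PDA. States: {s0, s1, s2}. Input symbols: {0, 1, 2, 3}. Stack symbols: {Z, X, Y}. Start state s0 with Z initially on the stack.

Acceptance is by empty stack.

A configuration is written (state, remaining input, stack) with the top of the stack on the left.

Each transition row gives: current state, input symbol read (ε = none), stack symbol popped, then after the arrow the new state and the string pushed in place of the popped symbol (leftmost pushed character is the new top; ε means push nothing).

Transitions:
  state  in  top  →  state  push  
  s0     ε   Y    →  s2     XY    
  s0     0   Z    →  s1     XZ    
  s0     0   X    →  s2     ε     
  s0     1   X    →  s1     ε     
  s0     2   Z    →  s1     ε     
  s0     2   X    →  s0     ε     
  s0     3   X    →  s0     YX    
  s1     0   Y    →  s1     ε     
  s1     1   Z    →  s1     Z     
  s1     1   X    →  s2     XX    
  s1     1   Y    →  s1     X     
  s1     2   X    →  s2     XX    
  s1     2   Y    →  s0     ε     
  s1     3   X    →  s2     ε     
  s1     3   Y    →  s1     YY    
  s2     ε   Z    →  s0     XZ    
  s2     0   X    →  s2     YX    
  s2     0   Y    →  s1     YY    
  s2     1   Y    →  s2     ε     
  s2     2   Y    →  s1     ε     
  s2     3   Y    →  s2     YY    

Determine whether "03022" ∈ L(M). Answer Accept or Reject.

Accept

(s0, 03022, Z)
  read 0, top Z: go to s1, push XZ → (s1, 3022, XZ)
  read 3, top X: go to s2, push ε → (s2, 022, Z)
  ε-move, top Z: go to s0, push XZ → (s0, 022, XZ)
  read 0, top X: go to s2, push ε → (s2, 22, Z)
  ε-move, top Z: go to s0, push XZ → (s0, 22, XZ)
  read 2, top X: go to s0, push ε → (s0, 2, Z)
  read 2, top Z: go to s1, push ε → (s1, ε, ε)
All input consumed and the stack is empty.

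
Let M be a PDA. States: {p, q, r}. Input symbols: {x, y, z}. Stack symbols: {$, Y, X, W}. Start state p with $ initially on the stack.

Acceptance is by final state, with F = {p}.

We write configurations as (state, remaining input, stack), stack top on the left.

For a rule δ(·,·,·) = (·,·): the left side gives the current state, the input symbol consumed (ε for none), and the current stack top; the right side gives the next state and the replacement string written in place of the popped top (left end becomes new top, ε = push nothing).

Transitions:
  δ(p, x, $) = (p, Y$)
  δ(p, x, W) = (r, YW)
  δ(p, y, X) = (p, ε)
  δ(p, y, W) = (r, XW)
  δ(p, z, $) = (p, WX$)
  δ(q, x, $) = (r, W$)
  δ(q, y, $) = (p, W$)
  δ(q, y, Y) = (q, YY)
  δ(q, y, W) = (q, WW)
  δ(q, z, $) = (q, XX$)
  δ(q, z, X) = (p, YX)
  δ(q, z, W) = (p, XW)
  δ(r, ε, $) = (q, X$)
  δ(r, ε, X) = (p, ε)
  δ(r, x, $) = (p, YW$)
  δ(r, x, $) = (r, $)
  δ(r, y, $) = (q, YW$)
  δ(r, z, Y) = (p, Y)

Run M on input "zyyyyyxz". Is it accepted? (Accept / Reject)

One accepting computation: (p, zyyyyyxz, $) ⊢ (p, yyyyyxz, WX$) ⊢ (r, yyyyxz, XWX$) ⊢ (p, yyyyxz, WX$) ⊢ (r, yyyxz, XWX$) ⊢ (p, yyyxz, WX$) ⊢ (r, yyxz, XWX$) ⊢ (p, yyxz, WX$) ⊢ (r, yxz, XWX$) ⊢ (p, yxz, WX$) ⊢ (r, xz, XWX$) ⊢ (p, xz, WX$) ⊢ (r, z, YWX$) ⊢ (p, ε, YWX$)
All input consumed and state p ∈ F.

Accept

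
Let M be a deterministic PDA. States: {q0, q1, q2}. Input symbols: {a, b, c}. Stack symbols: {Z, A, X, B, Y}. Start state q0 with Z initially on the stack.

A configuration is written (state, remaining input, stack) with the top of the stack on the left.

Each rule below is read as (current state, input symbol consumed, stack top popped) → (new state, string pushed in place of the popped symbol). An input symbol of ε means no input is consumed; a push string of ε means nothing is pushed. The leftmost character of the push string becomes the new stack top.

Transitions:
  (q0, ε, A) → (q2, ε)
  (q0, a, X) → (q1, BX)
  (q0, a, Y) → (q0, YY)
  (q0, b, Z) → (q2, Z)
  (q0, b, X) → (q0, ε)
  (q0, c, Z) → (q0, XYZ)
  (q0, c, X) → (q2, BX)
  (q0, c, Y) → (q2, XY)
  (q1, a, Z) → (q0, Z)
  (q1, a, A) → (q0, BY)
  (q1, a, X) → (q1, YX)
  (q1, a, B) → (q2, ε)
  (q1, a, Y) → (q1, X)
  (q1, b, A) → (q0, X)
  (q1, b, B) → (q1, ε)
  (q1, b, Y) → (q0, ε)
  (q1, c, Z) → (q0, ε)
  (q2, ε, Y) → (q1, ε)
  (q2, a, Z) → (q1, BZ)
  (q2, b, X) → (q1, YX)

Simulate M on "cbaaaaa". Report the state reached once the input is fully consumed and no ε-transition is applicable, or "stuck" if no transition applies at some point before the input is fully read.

(q0, cbaaaaa, Z) ⊢ (q0, baaaaa, XYZ) ⊢ (q0, aaaaa, YZ) ⊢ (q0, aaaa, YYZ) ⊢ (q0, aaa, YYYZ) ⊢ (q0, aa, YYYYZ) ⊢ (q0, a, YYYYYZ) ⊢ (q0, ε, YYYYYYZ)
All input consumed; M is in state q0.

q0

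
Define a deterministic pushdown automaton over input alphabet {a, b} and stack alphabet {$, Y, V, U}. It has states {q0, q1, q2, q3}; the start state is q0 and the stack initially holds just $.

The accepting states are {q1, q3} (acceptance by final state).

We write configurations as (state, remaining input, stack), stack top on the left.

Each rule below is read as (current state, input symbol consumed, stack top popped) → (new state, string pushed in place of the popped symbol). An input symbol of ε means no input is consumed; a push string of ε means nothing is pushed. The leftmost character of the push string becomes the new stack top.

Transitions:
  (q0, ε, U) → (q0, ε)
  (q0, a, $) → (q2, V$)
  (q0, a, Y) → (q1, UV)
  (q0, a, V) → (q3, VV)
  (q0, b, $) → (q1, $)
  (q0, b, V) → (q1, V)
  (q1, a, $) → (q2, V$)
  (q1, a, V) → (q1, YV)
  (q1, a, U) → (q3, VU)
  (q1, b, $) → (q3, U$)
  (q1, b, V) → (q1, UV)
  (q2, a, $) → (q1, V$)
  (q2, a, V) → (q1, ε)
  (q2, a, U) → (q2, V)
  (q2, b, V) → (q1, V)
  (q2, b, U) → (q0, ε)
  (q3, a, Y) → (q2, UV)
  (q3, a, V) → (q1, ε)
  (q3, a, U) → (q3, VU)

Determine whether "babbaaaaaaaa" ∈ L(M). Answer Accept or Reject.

Accept

(q0, babbaaaaaaaa, $) ⊢ (q1, abbaaaaaaaa, $) ⊢ (q2, bbaaaaaaaa, V$) ⊢ (q1, baaaaaaaa, V$) ⊢ (q1, aaaaaaaa, UV$) ⊢ (q3, aaaaaaa, VUV$) ⊢ (q1, aaaaaa, UV$) ⊢ (q3, aaaaa, VUV$) ⊢ (q1, aaaa, UV$) ⊢ (q3, aaa, VUV$) ⊢ (q1, aa, UV$) ⊢ (q3, a, VUV$) ⊢ (q1, ε, UV$)
All input consumed; state q1 ∈ F.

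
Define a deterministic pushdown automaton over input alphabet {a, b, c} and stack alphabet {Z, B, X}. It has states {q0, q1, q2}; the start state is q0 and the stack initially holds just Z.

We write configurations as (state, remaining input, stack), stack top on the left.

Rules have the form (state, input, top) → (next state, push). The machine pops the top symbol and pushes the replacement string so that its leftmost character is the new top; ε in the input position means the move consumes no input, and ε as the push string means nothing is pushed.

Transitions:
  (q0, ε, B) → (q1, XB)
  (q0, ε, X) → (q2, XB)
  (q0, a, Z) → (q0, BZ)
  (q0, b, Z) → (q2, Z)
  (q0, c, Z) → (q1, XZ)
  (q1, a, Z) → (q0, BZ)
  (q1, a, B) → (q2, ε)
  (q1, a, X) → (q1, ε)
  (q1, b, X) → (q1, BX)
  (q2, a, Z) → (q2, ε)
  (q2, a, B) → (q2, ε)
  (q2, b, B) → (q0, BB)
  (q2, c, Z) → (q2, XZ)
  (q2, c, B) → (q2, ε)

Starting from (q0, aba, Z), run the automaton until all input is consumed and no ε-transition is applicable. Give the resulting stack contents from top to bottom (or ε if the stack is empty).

(q0, aba, Z) ⊢ (q0, ba, BZ) ⊢ (q1, ba, XBZ) ⊢ (q1, a, BXBZ) ⊢ (q2, ε, XBZ)
All input consumed in state q2 with stack XBZ.

XBZ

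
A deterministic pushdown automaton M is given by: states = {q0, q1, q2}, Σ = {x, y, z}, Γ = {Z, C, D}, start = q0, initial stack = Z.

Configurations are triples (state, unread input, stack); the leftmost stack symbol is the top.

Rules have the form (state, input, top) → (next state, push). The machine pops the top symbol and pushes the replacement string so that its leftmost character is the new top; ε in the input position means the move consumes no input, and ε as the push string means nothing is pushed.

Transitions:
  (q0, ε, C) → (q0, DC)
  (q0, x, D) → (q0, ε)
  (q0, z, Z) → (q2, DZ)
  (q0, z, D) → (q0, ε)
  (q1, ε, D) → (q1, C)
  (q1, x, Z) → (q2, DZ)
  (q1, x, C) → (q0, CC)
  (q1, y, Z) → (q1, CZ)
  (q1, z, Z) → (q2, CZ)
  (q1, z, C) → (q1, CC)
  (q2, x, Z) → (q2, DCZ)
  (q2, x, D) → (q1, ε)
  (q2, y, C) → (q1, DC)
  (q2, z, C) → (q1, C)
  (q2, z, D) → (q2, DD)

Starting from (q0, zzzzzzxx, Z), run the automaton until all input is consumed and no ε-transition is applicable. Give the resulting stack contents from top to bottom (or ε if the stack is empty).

(q0, zzzzzzxx, Z)
  read z, top Z: go to q2, push DZ → (q2, zzzzzxx, DZ)
  read z, top D: go to q2, push DD → (q2, zzzzxx, DDZ)
  read z, top D: go to q2, push DD → (q2, zzzxx, DDDZ)
  read z, top D: go to q2, push DD → (q2, zzxx, DDDDZ)
  read z, top D: go to q2, push DD → (q2, zxx, DDDDDZ)
  read z, top D: go to q2, push DD → (q2, xx, DDDDDDZ)
  read x, top D: go to q1, push ε → (q1, x, DDDDDZ)
  ε-move, top D: go to q1, push C → (q1, x, CDDDDZ)
  read x, top C: go to q0, push CC → (q0, ε, CCDDDDZ)
  ε-move, top C: go to q0, push DC → (q0, ε, DCCDDDDZ)
All input consumed in state q0 with stack DCCDDDDZ.

DCCDDDDZ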